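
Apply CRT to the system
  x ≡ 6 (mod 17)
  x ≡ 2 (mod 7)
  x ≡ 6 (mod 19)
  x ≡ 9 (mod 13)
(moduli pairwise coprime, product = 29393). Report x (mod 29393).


Product of moduli M = 17 · 7 · 19 · 13 = 29393.
Merge one congruence at a time:
  Start: x ≡ 6 (mod 17).
  Combine with x ≡ 2 (mod 7); new modulus lcm = 119.
    Write x = 6 + 17·t and substitute into x ≡ 2 (mod 7): 17·t ≡ 2 − 6 = -4 (mod 7).
    Reduce coefficients mod 7: 3·t ≡ 3 (mod 7).
    The inverse of 3 mod 7 is 5 (since 3·5 = 15 = 2·7 + 1), so t ≡ 5·3 = 15 ≡ 1 (mod 7).
    Then x = 6 + 17·1 = 23, valid modulo lcm(17, 7) = 119: x ≡ 23 (mod 119).
  Combine with x ≡ 6 (mod 19); new modulus lcm = 2261.
    Write x = 23 + 119·t and substitute into x ≡ 6 (mod 19): 119·t ≡ 6 − 23 = -17 (mod 19).
    Reduce coefficients mod 19: 5·t ≡ 2 (mod 19).
    The inverse of 5 mod 19 is 4 (since 5·4 = 20 = 1·19 + 1), so t ≡ 4·2 = 8 ≡ 8 (mod 19).
    Then x = 23 + 119·8 = 975, valid modulo lcm(119, 19) = 2261: x ≡ 975 (mod 2261).
  Combine with x ≡ 9 (mod 13); new modulus lcm = 29393.
    Write x = 975 + 2261·t and substitute into x ≡ 9 (mod 13): 2261·t ≡ 9 − 975 = -966 (mod 13).
    Reduce coefficients mod 13: 12·t ≡ 9 (mod 13).
    The inverse of 12 mod 13 is 12 (since 12·12 = 144 = 11·13 + 1), so t ≡ 12·9 = 108 ≡ 4 (mod 13).
    Then x = 975 + 2261·4 = 10019, valid modulo lcm(2261, 13) = 29393: x ≡ 10019 (mod 29393).
Verify against each original: 10019 mod 17 = 6, 10019 mod 7 = 2, 10019 mod 19 = 6, 10019 mod 13 = 9.

x ≡ 10019 (mod 29393).


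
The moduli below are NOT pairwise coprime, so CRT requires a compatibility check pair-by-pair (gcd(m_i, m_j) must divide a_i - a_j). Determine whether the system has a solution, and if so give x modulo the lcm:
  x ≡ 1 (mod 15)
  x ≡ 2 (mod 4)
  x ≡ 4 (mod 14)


Moduli 15, 4, 14 are not pairwise coprime, so CRT works modulo lcm(m_i) when all pairwise compatibility conditions hold.
Pairwise compatibility: gcd(m_i, m_j) must divide a_i - a_j for every pair.
Merge one congruence at a time:
  Start: x ≡ 1 (mod 15).
  Combine with x ≡ 2 (mod 4): gcd(15, 4) = 1; 2 - 1 = 1, which IS divisible by 1, so compatible.
    Write x = 1 + 15·t and substitute into x ≡ 2 (mod 4): 15·t ≡ 2 − 1 = 1 (mod 4).
    Reduce coefficients mod 4: 3·t ≡ 1 (mod 4).
    The inverse of 3 mod 4 is 3 (since 3·3 = 9 = 2·4 + 1), so t ≡ 3·1 = 3 ≡ 3 (mod 4).
    Then x = 1 + 15·3 = 46, valid modulo lcm(15, 4) = 60: x ≡ 46 (mod 60).
  Combine with x ≡ 4 (mod 14): gcd(60, 14) = 2; 4 - 46 = -42, which IS divisible by 2, so compatible.
    Write x = 46 + 60·t and substitute into x ≡ 4 (mod 14): 60·t ≡ 4 − 46 = -42 (mod 14).
    Divide the congruence (and modulus) by g = 2: 30·t ≡ -21 (mod 7).
    Reduce coefficients mod 7: 2·t ≡ 0 (mod 7).
    The inverse of 2 mod 7 is 4 (since 2·4 = 8 = 1·7 + 1), so t ≡ 4·0 = 0 ≡ 0 (mod 7).
    Then x = 46 + 60·0 = 46, valid modulo lcm(60, 14) = 420: x ≡ 46 (mod 420).
Verify: 46 mod 15 = 1, 46 mod 4 = 2, 46 mod 14 = 4.

x ≡ 46 (mod 420).


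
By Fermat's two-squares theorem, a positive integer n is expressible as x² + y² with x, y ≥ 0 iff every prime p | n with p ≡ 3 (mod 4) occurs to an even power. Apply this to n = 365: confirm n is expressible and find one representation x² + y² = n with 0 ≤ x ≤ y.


Step 1: Factor n = 365 = 5 · 73.
Step 2: Check the mod-4 condition on each prime factor: 5 ≡ 1 (mod 4), exponent 1; 73 ≡ 1 (mod 4), exponent 1.
All primes ≡ 3 (mod 4) appear to even exponent (or don't appear), so by the two-squares theorem n IS expressible as a sum of two squares.
Step 3: Build a representation. Here n = 5 · 73 is a product of primes ≡ 1 (mod 4). Each prime p ≡ 1 (mod 4) is itself a sum of two squares; find a² by testing p − a² for a perfect square:
  5: 5 − 1² = 4 = 2² ⇒ 5 = 1² + 2².
  73: 73 − 1² = 72, 73 − 2² = 69, 73 − 3² = 64 = 8² ⇒ 73 = 3² + 8².
  Combine using the Brahmagupta–Fibonacci identity (a² + b²)(c² + d²) = (ac − bd)² + (ad + bc)² = (ac + bd)² + (ad − bc)²:
  5 · 73 = 365: from (1² + 2²)(3² + 8²), take (1·3 − 2·8, 1·8 + 2·3) = (3 − 16, 8 + 6) = (-13, 14); dropping signs (only squares matter) gives (13, 14); check 13² + 14² = 169 + 196 = 365 ✓.
Step 4: Order so x ≤ y and verify: 13² + 14² = 169 + 196 = 365 = n. ✓

n = 365 = 13² + 14² (one valid representation with x ≤ y).


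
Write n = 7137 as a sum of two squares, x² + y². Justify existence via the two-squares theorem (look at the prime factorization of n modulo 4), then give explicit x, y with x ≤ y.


Step 1: Factor n = 7137 = 3^2 · 13 · 61.
Step 2: Check the mod-4 condition on each prime factor: 3 ≡ 3 (mod 4), exponent 2 (must be even); 13 ≡ 1 (mod 4), exponent 1; 61 ≡ 1 (mod 4), exponent 1.
All primes ≡ 3 (mod 4) appear to even exponent (or don't appear), so by the two-squares theorem n IS expressible as a sum of two squares.
Step 3: Build a representation. Group n = k² · m with k = 3 and m = 13 · 61 = 793 (a product of primes ≡ 1 (mod 4)); a representation of m scales to one of n via (k·x)² + (k·y)² = k²(x² + y²). Each prime p ≡ 1 (mod 4) is itself a sum of two squares; find a² by testing p − a² for a perfect square:
  13: 13 − 1² = 12, 13 − 2² = 9 = 3² ⇒ 13 = 2² + 3².
  61: 61 − 1² = 60, 61 − 2² = 57, 61 − 3² = 52, 61 − 4² = 45, 61 − 5² = 36 = 6² ⇒ 61 = 5² + 6².
  Combine using the Brahmagupta–Fibonacci identity (a² + b²)(c² + d²) = (ac − bd)² + (ad + bc)² = (ac + bd)² + (ad − bc)²:
  13 · 61 = 793: from (2² + 3²)(5² + 6²), take (2·5 − 3·6, 2·6 + 3·5) = (10 − 18, 12 + 15) = (-8, 27); dropping signs (only squares matter) gives (8, 27); check 8² + 27² = 64 + 729 = 793 ✓.
  Scale by k = 3: (3·8, 3·27) = (24, 81).
Step 4: Order so x ≤ y and verify: 24² + 81² = 576 + 6561 = 7137 = n. ✓

n = 7137 = 24² + 81² (one valid representation with x ≤ y).


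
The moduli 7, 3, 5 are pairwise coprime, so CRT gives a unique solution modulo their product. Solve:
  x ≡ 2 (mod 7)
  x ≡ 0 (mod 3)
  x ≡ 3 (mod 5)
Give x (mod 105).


Moduli 7, 3, 5 are pairwise coprime; by CRT there is a unique solution modulo M = 7 · 3 · 5 = 105.
Solve pairwise, accumulating the modulus:
  Start with x ≡ 2 (mod 7).
  Combine with x ≡ 0 (mod 3): since gcd(7, 3) = 1, we get a unique residue mod 21.
    Write x = 2 + 7·t and substitute into x ≡ 0 (mod 3): 7·t ≡ 0 − 2 = -2 (mod 3).
    Reduce coefficients mod 3: 1·t ≡ 1 (mod 3).
    So t ≡ 1 (mod 3).
    Then x = 2 + 7·1 = 9, valid modulo lcm(7, 3) = 21: x ≡ 9 (mod 21).
  Combine with x ≡ 3 (mod 5): since gcd(21, 5) = 1, we get a unique residue mod 105.
    Write x = 9 + 21·t and substitute into x ≡ 3 (mod 5): 21·t ≡ 3 − 9 = -6 (mod 5).
    Reduce coefficients mod 5: 1·t ≡ 4 (mod 5).
    So t ≡ 4 (mod 5).
    Then x = 9 + 21·4 = 93, valid modulo lcm(21, 5) = 105: x ≡ 93 (mod 105).
Verify: 93 mod 7 = 2 ✓, 93 mod 3 = 0 ✓, 93 mod 5 = 3 ✓.

x ≡ 93 (mod 105).


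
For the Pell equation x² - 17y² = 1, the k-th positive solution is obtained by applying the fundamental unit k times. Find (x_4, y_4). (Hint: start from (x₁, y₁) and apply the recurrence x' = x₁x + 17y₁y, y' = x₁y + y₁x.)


Step 1: Find the fundamental solution (x₁, y₁) of x² - 17y² = 1.
  Expand √17 as a continued fraction. a₀ = ⌊√17⌋ = 4; iterate m_{k+1} = d_k·a_k − m_k, d_{k+1} = (17 − m_{k+1}²)/d_k, a_{k+1} = ⌊(a₀ + m_{k+1})/d_{k+1}⌋ (starting m₀ = 0, d₀ = 1), with convergents p_k = a_k·p_{k-1} + p_{k-2}, q_k = a_k·q_{k-1} + q_{k-2} (p₋₁ = 1, q₋₁ = 0):
  k = 0: a₀ = 4; p₀/q₀ = 4/1; p₀² − 17·q₀² = 16 − 17 = -1.
  k = 1: m = 4, d = 1, a = ⌊(4 + 4)/1⌋ = 8; p/q = (8·4 + 1)/(8·1 + 0) = 33/8; p² − 17·q² = 1089 − 1088 = 1.
  The first convergent with p² − 17·q² = 1 gives the fundamental solution (x₁, y₁) = (33, 8).
Step 2: Apply the recurrence (x_{n+1}, y_{n+1}) = (x₁x_n + 17y₁y_n, x₁y_n + y₁x_n) repeatedly.
  From (x_1, y_1) = (33, 8): x_2 = 33·33 + 17·8·8 = 2177; y_2 = 33·8 + 8·33 = 528.
  From (x_2, y_2) = (2177, 528): x_3 = 33·2177 + 17·8·528 = 143649; y_3 = 33·528 + 8·2177 = 34840.
  From (x_3, y_3) = (143649, 34840): x_4 = 33·143649 + 17·8·34840 = 9478657; y_4 = 33·34840 + 8·143649 = 2298912.
Step 3: Verify x_4² - 17·y_4² = 89844938523649 - 89844938523648 = 1 (should be 1). ✓

(x_1, y_1) = (33, 8); (x_4, y_4) = (9478657, 2298912).


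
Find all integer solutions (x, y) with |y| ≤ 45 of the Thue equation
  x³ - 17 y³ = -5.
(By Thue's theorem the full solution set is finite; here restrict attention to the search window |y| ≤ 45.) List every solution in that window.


The equation is x³ - 17y³ = -5. For fixed y, x³ = 17·y³ − 5, so a solution requires the RHS to be a perfect cube.
Strategy: iterate y from -45 to 45, compute RHS = 17·y³ − 5, and check whether it is a (positive or negative) perfect cube.
Check small values of y:
  y = 0: RHS = -5 is not a perfect cube.
  y = 1: RHS = 12 is not a perfect cube.
  y = -1: RHS = -22 is not a perfect cube.
  y = 2: RHS = 131 is not a perfect cube.
  y = -2: RHS = -141 is not a perfect cube.
  y = 3: RHS = 454 is not a perfect cube.
  y = -3: RHS = -464 is not a perfect cube.
Continuing the search up to |y| = 45 finds no solutions either.
No (x, y) in the scanned range satisfies the equation.

No integer solutions with |y| ≤ 45.


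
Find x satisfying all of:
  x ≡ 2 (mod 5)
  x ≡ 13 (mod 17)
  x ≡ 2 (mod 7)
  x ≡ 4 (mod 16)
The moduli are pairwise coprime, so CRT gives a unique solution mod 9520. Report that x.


Product of moduli M = 5 · 17 · 7 · 16 = 9520.
Merge one congruence at a time:
  Start: x ≡ 2 (mod 5).
  Combine with x ≡ 13 (mod 17); new modulus lcm = 85.
    Write x = 2 + 5·t and substitute into x ≡ 13 (mod 17): 5·t ≡ 13 − 2 = 11 (mod 17).
    The inverse of 5 mod 17 is 7 (since 5·7 = 35 = 2·17 + 1), so t ≡ 7·11 = 77 ≡ 9 (mod 17).
    Then x = 2 + 5·9 = 47, valid modulo lcm(5, 17) = 85: x ≡ 47 (mod 85).
  Combine with x ≡ 2 (mod 7); new modulus lcm = 595.
    Write x = 47 + 85·t and substitute into x ≡ 2 (mod 7): 85·t ≡ 2 − 47 = -45 (mod 7).
    Reduce coefficients mod 7: 1·t ≡ 4 (mod 7).
    So t ≡ 4 (mod 7).
    Then x = 47 + 85·4 = 387, valid modulo lcm(85, 7) = 595: x ≡ 387 (mod 595).
  Combine with x ≡ 4 (mod 16); new modulus lcm = 9520.
    Write x = 387 + 595·t and substitute into x ≡ 4 (mod 16): 595·t ≡ 4 − 387 = -383 (mod 16).
    Reduce coefficients mod 16: 3·t ≡ 1 (mod 16).
    The inverse of 3 mod 16 is 11 (since 3·11 = 33 = 2·16 + 1), so t ≡ 11·1 = 11 ≡ 11 (mod 16).
    Then x = 387 + 595·11 = 6932, valid modulo lcm(595, 16) = 9520: x ≡ 6932 (mod 9520).
Verify against each original: 6932 mod 5 = 2, 6932 mod 17 = 13, 6932 mod 7 = 2, 6932 mod 16 = 4.

x ≡ 6932 (mod 9520).


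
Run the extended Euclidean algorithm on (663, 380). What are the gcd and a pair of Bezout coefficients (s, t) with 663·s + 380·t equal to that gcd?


Euclidean algorithm on (663, 380) — divide until remainder is 0:
  663 = 1 · 380 + 283
  380 = 1 · 283 + 97
  283 = 2 · 97 + 89
  97 = 1 · 89 + 8
  89 = 11 · 8 + 1
  8 = 8 · 1 + 0
gcd(663, 380) = 1.
Track Bezout coefficients alongside the remainders: start with r₀ = 663 = a·1 + b·0 (s = 1, t = 0) and r₁ = 380 = a·0 + b·1 (s = 0, t = 1); each new remainder r_{k+1} = r_{k-1} − q_k·r_k inherits s_{k+1} = s_{k-1} − q_k·s_k, t_{k+1} = t_{k-1} − q_k·t_k, so r_k = a·s_k + b·t_k at every step:
  q = 1: r = 283, s = 1 − 1·0 = 1, t = 0 − 1·1 = -1  (check: 663·1 + 380·(-1) = 283)
  q = 1: r = 97, s = 0 − 1·1 = -1, t = 1 − 1·(-1) = 2  (check: 663·(-1) + 380·2 = 97)
  q = 2: r = 89, s = 1 − 2·(-1) = 3, t = -1 − 2·2 = -5  (check: 663·3 + 380·(-5) = 89)
  q = 1: r = 8, s = -1 − 1·3 = -4, t = 2 − 1·(-5) = 7  (check: 663·(-4) + 380·7 = 8)
  q = 11: r = 1, s = 3 − 11·(-4) = 47, t = -5 − 11·7 = -82  (check: 663·47 + 380·(-82) = 1)
The row with r = 1 (the gcd) gives the Bezout coefficients s = 47, t = -82.
Result: 663 · (47) + 380 · (-82) = 1.

gcd(663, 380) = 1; s = 47, t = -82 (check: 663·47 + 380·(-82) = 1).


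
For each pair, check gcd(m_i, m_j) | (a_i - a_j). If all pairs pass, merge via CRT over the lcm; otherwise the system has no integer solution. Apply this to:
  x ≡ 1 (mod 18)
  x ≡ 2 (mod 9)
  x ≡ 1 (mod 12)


Moduli 18, 9, 12 are not pairwise coprime, so CRT works modulo lcm(m_i) when all pairwise compatibility conditions hold.
Pairwise compatibility: gcd(m_i, m_j) must divide a_i - a_j for every pair.
Merge one congruence at a time:
  Start: x ≡ 1 (mod 18).
  Combine with x ≡ 2 (mod 9): gcd(18, 9) = 9, and 2 - 1 = 1 is NOT divisible by 9.
    ⇒ system is inconsistent (no integer solution).

No solution (the system is inconsistent).


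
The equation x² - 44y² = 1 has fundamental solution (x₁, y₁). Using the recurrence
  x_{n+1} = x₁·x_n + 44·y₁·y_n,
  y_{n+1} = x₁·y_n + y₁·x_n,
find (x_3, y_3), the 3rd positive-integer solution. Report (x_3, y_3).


Step 1: Find the fundamental solution (x₁, y₁) of x² - 44y² = 1.
  Expand √44 as a continued fraction. a₀ = ⌊√44⌋ = 6; iterate m_{k+1} = d_k·a_k − m_k, d_{k+1} = (44 − m_{k+1}²)/d_k, a_{k+1} = ⌊(a₀ + m_{k+1})/d_{k+1}⌋ (starting m₀ = 0, d₀ = 1), with convergents p_k = a_k·p_{k-1} + p_{k-2}, q_k = a_k·q_{k-1} + q_{k-2} (p₋₁ = 1, q₋₁ = 0):
  k = 0: a₀ = 6; p₀/q₀ = 6/1; p₀² − 44·q₀² = 36 − 44 = -8.
  k = 1: m = 6, d = 8, a = ⌊(6 + 6)/8⌋ = 1; p/q = (1·6 + 1)/(1·1 + 0) = 7/1; p² − 44·q² = 49 − 44 = 5.
  k = 2: m = 2, d = 5, a = ⌊(6 + 2)/5⌋ = 1; p/q = (1·7 + 6)/(1·1 + 1) = 13/2; p² − 44·q² = 169 − 176 = -7.
  k = 3: m = 3, d = 7, a = ⌊(6 + 3)/7⌋ = 1; p/q = (1·13 + 7)/(1·2 + 1) = 20/3; p² − 44·q² = 400 − 396 = 4.
  k = 4: m = 4, d = 4, a = ⌊(6 + 4)/4⌋ = 2; p/q = (2·20 + 13)/(2·3 + 2) = 53/8; p² − 44·q² = 2809 − 2816 = -7.
  k = 5: m = 4, d = 7, a = ⌊(6 + 4)/7⌋ = 1; p/q = (1·53 + 20)/(1·8 + 3) = 73/11; p² − 44·q² = 5329 − 5324 = 5.
  k = 6: m = 3, d = 5, a = ⌊(6 + 3)/5⌋ = 1; p/q = (1·73 + 53)/(1·11 + 8) = 126/19; p² − 44·q² = 15876 − 15884 = -8.
  k = 7: m = 2, d = 8, a = ⌊(6 + 2)/8⌋ = 1; p/q = (1·126 + 73)/(1·19 + 11) = 199/30; p² − 44·q² = 39601 − 39600 = 1.
  The first convergent with p² − 44·q² = 1 gives the fundamental solution (x₁, y₁) = (199, 30).
Step 2: Apply the recurrence (x_{n+1}, y_{n+1}) = (x₁x_n + 44y₁y_n, x₁y_n + y₁x_n) repeatedly.
  From (x_1, y_1) = (199, 30): x_2 = 199·199 + 44·30·30 = 79201; y_2 = 199·30 + 30·199 = 11940.
  From (x_2, y_2) = (79201, 11940): x_3 = 199·79201 + 44·30·11940 = 31521799; y_3 = 199·11940 + 30·79201 = 4752090.
Step 3: Verify x_3² - 44·y_3² = 993623812196401 - 993623812196400 = 1 (should be 1). ✓

(x_1, y_1) = (199, 30); (x_3, y_3) = (31521799, 4752090).


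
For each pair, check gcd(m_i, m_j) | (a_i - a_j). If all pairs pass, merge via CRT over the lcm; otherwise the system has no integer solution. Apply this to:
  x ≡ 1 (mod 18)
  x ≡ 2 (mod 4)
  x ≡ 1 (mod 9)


Moduli 18, 4, 9 are not pairwise coprime, so CRT works modulo lcm(m_i) when all pairwise compatibility conditions hold.
Pairwise compatibility: gcd(m_i, m_j) must divide a_i - a_j for every pair.
Merge one congruence at a time:
  Start: x ≡ 1 (mod 18).
  Combine with x ≡ 2 (mod 4): gcd(18, 4) = 2, and 2 - 1 = 1 is NOT divisible by 2.
    ⇒ system is inconsistent (no integer solution).

No solution (the system is inconsistent).


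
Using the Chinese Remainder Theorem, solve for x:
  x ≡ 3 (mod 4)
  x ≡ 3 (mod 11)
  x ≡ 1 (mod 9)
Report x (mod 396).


Moduli 4, 11, 9 are pairwise coprime; by CRT there is a unique solution modulo M = 4 · 11 · 9 = 396.
Solve pairwise, accumulating the modulus:
  Start with x ≡ 3 (mod 4).
  Combine with x ≡ 3 (mod 11): since gcd(4, 11) = 1, we get a unique residue mod 44.
    Write x = 3 + 4·t and substitute into x ≡ 3 (mod 11): 4·t ≡ 3 − 3 = 0 (mod 11).
    The inverse of 4 mod 11 is 3 (since 4·3 = 12 = 1·11 + 1), so t ≡ 3·0 = 0 ≡ 0 (mod 11).
    Then x = 3 + 4·0 = 3, valid modulo lcm(4, 11) = 44: x ≡ 3 (mod 44).
  Combine with x ≡ 1 (mod 9): since gcd(44, 9) = 1, we get a unique residue mod 396.
    Write x = 3 + 44·t and substitute into x ≡ 1 (mod 9): 44·t ≡ 1 − 3 = -2 (mod 9).
    Reduce coefficients mod 9: 8·t ≡ 7 (mod 9).
    The inverse of 8 mod 9 is 8 (since 8·8 = 64 = 7·9 + 1), so t ≡ 8·7 = 56 ≡ 2 (mod 9).
    Then x = 3 + 44·2 = 91, valid modulo lcm(44, 9) = 396: x ≡ 91 (mod 396).
Verify: 91 mod 4 = 3 ✓, 91 mod 11 = 3 ✓, 91 mod 9 = 1 ✓.

x ≡ 91 (mod 396).


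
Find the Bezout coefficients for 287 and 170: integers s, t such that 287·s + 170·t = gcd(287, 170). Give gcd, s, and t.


Euclidean algorithm on (287, 170) — divide until remainder is 0:
  287 = 1 · 170 + 117
  170 = 1 · 117 + 53
  117 = 2 · 53 + 11
  53 = 4 · 11 + 9
  11 = 1 · 9 + 2
  9 = 4 · 2 + 1
  2 = 2 · 1 + 0
gcd(287, 170) = 1.
Track Bezout coefficients alongside the remainders: start with r₀ = 287 = a·1 + b·0 (s = 1, t = 0) and r₁ = 170 = a·0 + b·1 (s = 0, t = 1); each new remainder r_{k+1} = r_{k-1} − q_k·r_k inherits s_{k+1} = s_{k-1} − q_k·s_k, t_{k+1} = t_{k-1} − q_k·t_k, so r_k = a·s_k + b·t_k at every step:
  q = 1: r = 117, s = 1 − 1·0 = 1, t = 0 − 1·1 = -1  (check: 287·1 + 170·(-1) = 117)
  q = 1: r = 53, s = 0 − 1·1 = -1, t = 1 − 1·(-1) = 2  (check: 287·(-1) + 170·2 = 53)
  q = 2: r = 11, s = 1 − 2·(-1) = 3, t = -1 − 2·2 = -5  (check: 287·3 + 170·(-5) = 11)
  q = 4: r = 9, s = -1 − 4·3 = -13, t = 2 − 4·(-5) = 22  (check: 287·(-13) + 170·22 = 9)
  q = 1: r = 2, s = 3 − 1·(-13) = 16, t = -5 − 1·22 = -27  (check: 287·16 + 170·(-27) = 2)
  q = 4: r = 1, s = -13 − 4·16 = -77, t = 22 − 4·(-27) = 130  (check: 287·(-77) + 170·130 = 1)
The row with r = 1 (the gcd) gives the Bezout coefficients s = -77, t = 130.
Result: 287 · (-77) + 170 · (130) = 1.

gcd(287, 170) = 1; s = -77, t = 130 (check: 287·(-77) + 170·130 = 1).


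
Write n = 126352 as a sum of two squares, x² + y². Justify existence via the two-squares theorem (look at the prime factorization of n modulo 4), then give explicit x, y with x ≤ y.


Step 1: Factor n = 126352 = 2^4 · 53 · 149.
Step 2: Check the mod-4 condition on each prime factor: 2 = 2 (special); 53 ≡ 1 (mod 4), exponent 1; 149 ≡ 1 (mod 4), exponent 1.
All primes ≡ 3 (mod 4) appear to even exponent (or don't appear), so by the two-squares theorem n IS expressible as a sum of two squares.
Step 3: Build a representation. Group n = k² · m with k = 4 and m = 53 · 149 = 7897 (a product of primes ≡ 1 (mod 4)); a representation of m scales to one of n via (k·x)² + (k·y)² = k²(x² + y²). Each prime p ≡ 1 (mod 4) is itself a sum of two squares; find a² by testing p − a² for a perfect square:
  53: 53 − 1² = 52, 53 − 2² = 49 = 7² ⇒ 53 = 2² + 7².
  149: 149 − 1² = 148, 149 − 2² = 145, 149 − 3² = 140, 149 − 4² = 133, 149 − 5² = 124, 149 − 6² = 113, 149 − 7² = 100 = 10² ⇒ 149 = 7² + 10².
  Combine using the Brahmagupta–Fibonacci identity (a² + b²)(c² + d²) = (ac − bd)² + (ad + bc)² = (ac + bd)² + (ad − bc)²:
  53 · 149 = 7897: from (2² + 7²)(7² + 10²), take (2·7 − 7·10, 2·10 + 7·7) = (14 − 70, 20 + 49) = (-56, 69); dropping signs (only squares matter) gives (56, 69); check 56² + 69² = 3136 + 4761 = 7897 ✓.
  Scale by k = 4: (4·56, 4·69) = (224, 276).
Step 4: Order so x ≤ y and verify: 224² + 276² = 50176 + 76176 = 126352 = n. ✓

n = 126352 = 224² + 276² (one valid representation with x ≤ y).


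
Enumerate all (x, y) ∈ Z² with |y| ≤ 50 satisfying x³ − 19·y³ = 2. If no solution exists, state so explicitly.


The equation is x³ - 19y³ = 2. For fixed y, x³ = 19·y³ + 2, so a solution requires the RHS to be a perfect cube.
Strategy: iterate y from -50 to 50, compute RHS = 19·y³ + 2, and check whether it is a (positive or negative) perfect cube.
Check small values of y:
  y = 0: RHS = 2 is not a perfect cube.
  y = 1: RHS = 21 is not a perfect cube.
  y = -1: RHS = -17 is not a perfect cube.
  y = 2: RHS = 154 is not a perfect cube.
  y = -2: RHS = -150 is not a perfect cube.
  y = 3: RHS = 515 is not a perfect cube.
  y = -3: RHS = -511 is not a perfect cube.
Continuing the search up to |y| = 50 finds no solutions either.
No (x, y) in the scanned range satisfies the equation.

No integer solutions with |y| ≤ 50.


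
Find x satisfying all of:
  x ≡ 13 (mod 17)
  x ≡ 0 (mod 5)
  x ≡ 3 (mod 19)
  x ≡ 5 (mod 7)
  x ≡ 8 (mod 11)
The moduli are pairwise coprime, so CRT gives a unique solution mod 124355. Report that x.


Product of moduli M = 17 · 5 · 19 · 7 · 11 = 124355.
Merge one congruence at a time:
  Start: x ≡ 13 (mod 17).
  Combine with x ≡ 0 (mod 5); new modulus lcm = 85.
    Write x = 13 + 17·t and substitute into x ≡ 0 (mod 5): 17·t ≡ 0 − 13 = -13 (mod 5).
    Reduce coefficients mod 5: 2·t ≡ 2 (mod 5).
    The inverse of 2 mod 5 is 3 (since 2·3 = 6 = 1·5 + 1), so t ≡ 3·2 = 6 ≡ 1 (mod 5).
    Then x = 13 + 17·1 = 30, valid modulo lcm(17, 5) = 85: x ≡ 30 (mod 85).
  Combine with x ≡ 3 (mod 19); new modulus lcm = 1615.
    Write x = 30 + 85·t and substitute into x ≡ 3 (mod 19): 85·t ≡ 3 − 30 = -27 (mod 19).
    Reduce coefficients mod 19: 9·t ≡ 11 (mod 19).
    The inverse of 9 mod 19 is 17 (since 9·17 = 153 = 8·19 + 1), so t ≡ 17·11 = 187 ≡ 16 (mod 19).
    Then x = 30 + 85·16 = 1390, valid modulo lcm(85, 19) = 1615: x ≡ 1390 (mod 1615).
  Combine with x ≡ 5 (mod 7); new modulus lcm = 11305.
    Write x = 1390 + 1615·t and substitute into x ≡ 5 (mod 7): 1615·t ≡ 5 − 1390 = -1385 (mod 7).
    Reduce coefficients mod 7: 5·t ≡ 1 (mod 7).
    The inverse of 5 mod 7 is 3 (since 5·3 = 15 = 2·7 + 1), so t ≡ 3·1 = 3 ≡ 3 (mod 7).
    Then x = 1390 + 1615·3 = 6235, valid modulo lcm(1615, 7) = 11305: x ≡ 6235 (mod 11305).
  Combine with x ≡ 8 (mod 11); new modulus lcm = 124355.
    Write x = 6235 + 11305·t and substitute into x ≡ 8 (mod 11): 11305·t ≡ 8 − 6235 = -6227 (mod 11).
    Reduce coefficients mod 11: 8·t ≡ 10 (mod 11).
    The inverse of 8 mod 11 is 7 (since 8·7 = 56 = 5·11 + 1), so t ≡ 7·10 = 70 ≡ 4 (mod 11).
    Then x = 6235 + 11305·4 = 51455, valid modulo lcm(11305, 11) = 124355: x ≡ 51455 (mod 124355).
Verify against each original: 51455 mod 17 = 13, 51455 mod 5 = 0, 51455 mod 19 = 3, 51455 mod 7 = 5, 51455 mod 11 = 8.

x ≡ 51455 (mod 124355).


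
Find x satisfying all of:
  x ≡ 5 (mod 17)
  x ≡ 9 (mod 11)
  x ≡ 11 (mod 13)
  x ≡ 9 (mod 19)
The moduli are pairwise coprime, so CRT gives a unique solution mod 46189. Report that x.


Product of moduli M = 17 · 11 · 13 · 19 = 46189.
Merge one congruence at a time:
  Start: x ≡ 5 (mod 17).
  Combine with x ≡ 9 (mod 11); new modulus lcm = 187.
    Write x = 5 + 17·t and substitute into x ≡ 9 (mod 11): 17·t ≡ 9 − 5 = 4 (mod 11).
    Reduce coefficients mod 11: 6·t ≡ 4 (mod 11).
    The inverse of 6 mod 11 is 2 (since 6·2 = 12 = 1·11 + 1), so t ≡ 2·4 = 8 ≡ 8 (mod 11).
    Then x = 5 + 17·8 = 141, valid modulo lcm(17, 11) = 187: x ≡ 141 (mod 187).
  Combine with x ≡ 11 (mod 13); new modulus lcm = 2431.
    Write x = 141 + 187·t and substitute into x ≡ 11 (mod 13): 187·t ≡ 11 − 141 = -130 (mod 13).
    Reduce coefficients mod 13: 5·t ≡ 0 (mod 13).
    The inverse of 5 mod 13 is 8 (since 5·8 = 40 = 3·13 + 1), so t ≡ 8·0 = 0 ≡ 0 (mod 13).
    Then x = 141 + 187·0 = 141, valid modulo lcm(187, 13) = 2431: x ≡ 141 (mod 2431).
  Combine with x ≡ 9 (mod 19); new modulus lcm = 46189.
    Write x = 141 + 2431·t and substitute into x ≡ 9 (mod 19): 2431·t ≡ 9 − 141 = -132 (mod 19).
    Reduce coefficients mod 19: 18·t ≡ 1 (mod 19).
    The inverse of 18 mod 19 is 18 (since 18·18 = 324 = 17·19 + 1), so t ≡ 18·1 = 18 ≡ 18 (mod 19).
    Then x = 141 + 2431·18 = 43899, valid modulo lcm(2431, 19) = 46189: x ≡ 43899 (mod 46189).
Verify against each original: 43899 mod 17 = 5, 43899 mod 11 = 9, 43899 mod 13 = 11, 43899 mod 19 = 9.

x ≡ 43899 (mod 46189).


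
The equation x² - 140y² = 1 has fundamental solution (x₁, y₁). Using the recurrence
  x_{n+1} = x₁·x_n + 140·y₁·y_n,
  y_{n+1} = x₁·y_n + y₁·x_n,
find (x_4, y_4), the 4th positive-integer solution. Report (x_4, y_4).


Step 1: Find the fundamental solution (x₁, y₁) of x² - 140y² = 1.
  Expand √140 as a continued fraction. a₀ = ⌊√140⌋ = 11; iterate m_{k+1} = d_k·a_k − m_k, d_{k+1} = (140 − m_{k+1}²)/d_k, a_{k+1} = ⌊(a₀ + m_{k+1})/d_{k+1}⌋ (starting m₀ = 0, d₀ = 1), with convergents p_k = a_k·p_{k-1} + p_{k-2}, q_k = a_k·q_{k-1} + q_{k-2} (p₋₁ = 1, q₋₁ = 0):
  k = 0: a₀ = 11; p₀/q₀ = 11/1; p₀² − 140·q₀² = 121 − 140 = -19.
  k = 1: m = 11, d = 19, a = ⌊(11 + 11)/19⌋ = 1; p/q = (1·11 + 1)/(1·1 + 0) = 12/1; p² − 140·q² = 144 − 140 = 4.
  k = 2: m = 8, d = 4, a = ⌊(11 + 8)/4⌋ = 4; p/q = (4·12 + 11)/(4·1 + 1) = 59/5; p² − 140·q² = 3481 − 3500 = -19.
  k = 3: m = 8, d = 19, a = ⌊(11 + 8)/19⌋ = 1; p/q = (1·59 + 12)/(1·5 + 1) = 71/6; p² − 140·q² = 5041 − 5040 = 1.
  The first convergent with p² − 140·q² = 1 gives the fundamental solution (x₁, y₁) = (71, 6).
Step 2: Apply the recurrence (x_{n+1}, y_{n+1}) = (x₁x_n + 140y₁y_n, x₁y_n + y₁x_n) repeatedly.
  From (x_1, y_1) = (71, 6): x_2 = 71·71 + 140·6·6 = 10081; y_2 = 71·6 + 6·71 = 852.
  From (x_2, y_2) = (10081, 852): x_3 = 71·10081 + 140·6·852 = 1431431; y_3 = 71·852 + 6·10081 = 120978.
  From (x_3, y_3) = (1431431, 120978): x_4 = 71·1431431 + 140·6·120978 = 203253121; y_4 = 71·120978 + 6·1431431 = 17178024.
Step 3: Verify x_4² - 140·y_4² = 41311831196240641 - 41311831196240640 = 1 (should be 1). ✓

(x_1, y_1) = (71, 6); (x_4, y_4) = (203253121, 17178024).


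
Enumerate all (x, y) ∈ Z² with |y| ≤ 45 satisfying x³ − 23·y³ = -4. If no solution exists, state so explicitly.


The equation is x³ - 23y³ = -4. For fixed y, x³ = 23·y³ − 4, so a solution requires the RHS to be a perfect cube.
Strategy: iterate y from -45 to 45, compute RHS = 23·y³ − 4, and check whether it is a (positive or negative) perfect cube.
Check small values of y:
  y = 0: RHS = -4 is not a perfect cube.
  y = 1: RHS = 19 is not a perfect cube.
  y = -1: RHS = -27 = (-3)³ ⇒ x = -3 works.
  y = 2: RHS = 180 is not a perfect cube.
  y = -2: RHS = -188 is not a perfect cube.
  y = 3: RHS = 617 is not a perfect cube.
  y = -3: RHS = -625 is not a perfect cube.
Continuing the search up to |y| = 45 finds no further solutions beyond those listed.
Collected solutions: (-3, -1).

Solutions (with |y| ≤ 45): (-3, -1).


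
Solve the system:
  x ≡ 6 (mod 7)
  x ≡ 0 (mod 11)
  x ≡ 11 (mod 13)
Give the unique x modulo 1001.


Moduli 7, 11, 13 are pairwise coprime; by CRT there is a unique solution modulo M = 7 · 11 · 13 = 1001.
Solve pairwise, accumulating the modulus:
  Start with x ≡ 6 (mod 7).
  Combine with x ≡ 0 (mod 11): since gcd(7, 11) = 1, we get a unique residue mod 77.
    Write x = 6 + 7·t and substitute into x ≡ 0 (mod 11): 7·t ≡ 0 − 6 = -6 (mod 11).
    Reduce coefficients mod 11: 7·t ≡ 5 (mod 11).
    The inverse of 7 mod 11 is 8 (since 7·8 = 56 = 5·11 + 1), so t ≡ 8·5 = 40 ≡ 7 (mod 11).
    Then x = 6 + 7·7 = 55, valid modulo lcm(7, 11) = 77: x ≡ 55 (mod 77).
  Combine with x ≡ 11 (mod 13): since gcd(77, 13) = 1, we get a unique residue mod 1001.
    Write x = 55 + 77·t and substitute into x ≡ 11 (mod 13): 77·t ≡ 11 − 55 = -44 (mod 13).
    Reduce coefficients mod 13: 12·t ≡ 8 (mod 13).
    The inverse of 12 mod 13 is 12 (since 12·12 = 144 = 11·13 + 1), so t ≡ 12·8 = 96 ≡ 5 (mod 13).
    Then x = 55 + 77·5 = 440, valid modulo lcm(77, 13) = 1001: x ≡ 440 (mod 1001).
Verify: 440 mod 7 = 6 ✓, 440 mod 11 = 0 ✓, 440 mod 13 = 11 ✓.

x ≡ 440 (mod 1001).


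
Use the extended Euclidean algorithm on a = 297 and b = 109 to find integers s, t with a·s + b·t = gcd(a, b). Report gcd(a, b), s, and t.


Euclidean algorithm on (297, 109) — divide until remainder is 0:
  297 = 2 · 109 + 79
  109 = 1 · 79 + 30
  79 = 2 · 30 + 19
  30 = 1 · 19 + 11
  19 = 1 · 11 + 8
  11 = 1 · 8 + 3
  8 = 2 · 3 + 2
  3 = 1 · 2 + 1
  2 = 2 · 1 + 0
gcd(297, 109) = 1.
Track Bezout coefficients alongside the remainders: start with r₀ = 297 = a·1 + b·0 (s = 1, t = 0) and r₁ = 109 = a·0 + b·1 (s = 0, t = 1); each new remainder r_{k+1} = r_{k-1} − q_k·r_k inherits s_{k+1} = s_{k-1} − q_k·s_k, t_{k+1} = t_{k-1} − q_k·t_k, so r_k = a·s_k + b·t_k at every step:
  q = 2: r = 79, s = 1 − 2·0 = 1, t = 0 − 2·1 = -2  (check: 297·1 + 109·(-2) = 79)
  q = 1: r = 30, s = 0 − 1·1 = -1, t = 1 − 1·(-2) = 3  (check: 297·(-1) + 109·3 = 30)
  q = 2: r = 19, s = 1 − 2·(-1) = 3, t = -2 − 2·3 = -8  (check: 297·3 + 109·(-8) = 19)
  q = 1: r = 11, s = -1 − 1·3 = -4, t = 3 − 1·(-8) = 11  (check: 297·(-4) + 109·11 = 11)
  q = 1: r = 8, s = 3 − 1·(-4) = 7, t = -8 − 1·11 = -19  (check: 297·7 + 109·(-19) = 8)
  q = 1: r = 3, s = -4 − 1·7 = -11, t = 11 − 1·(-19) = 30  (check: 297·(-11) + 109·30 = 3)
  q = 2: r = 2, s = 7 − 2·(-11) = 29, t = -19 − 2·30 = -79  (check: 297·29 + 109·(-79) = 2)
  q = 1: r = 1, s = -11 − 1·29 = -40, t = 30 − 1·(-79) = 109  (check: 297·(-40) + 109·109 = 1)
The row with r = 1 (the gcd) gives the Bezout coefficients s = -40, t = 109.
Result: 297 · (-40) + 109 · (109) = 1.

gcd(297, 109) = 1; s = -40, t = 109 (check: 297·(-40) + 109·109 = 1).


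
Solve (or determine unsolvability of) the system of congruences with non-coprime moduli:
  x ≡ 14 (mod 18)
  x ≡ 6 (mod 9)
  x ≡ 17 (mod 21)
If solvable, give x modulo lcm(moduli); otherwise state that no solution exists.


Moduli 18, 9, 21 are not pairwise coprime, so CRT works modulo lcm(m_i) when all pairwise compatibility conditions hold.
Pairwise compatibility: gcd(m_i, m_j) must divide a_i - a_j for every pair.
Merge one congruence at a time:
  Start: x ≡ 14 (mod 18).
  Combine with x ≡ 6 (mod 9): gcd(18, 9) = 9, and 6 - 14 = -8 is NOT divisible by 9.
    ⇒ system is inconsistent (no integer solution).

No solution (the system is inconsistent).


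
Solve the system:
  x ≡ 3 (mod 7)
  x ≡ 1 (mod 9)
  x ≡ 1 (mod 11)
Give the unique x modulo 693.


Moduli 7, 9, 11 are pairwise coprime; by CRT there is a unique solution modulo M = 7 · 9 · 11 = 693.
Solve pairwise, accumulating the modulus:
  Start with x ≡ 3 (mod 7).
  Combine with x ≡ 1 (mod 9): since gcd(7, 9) = 1, we get a unique residue mod 63.
    Write x = 3 + 7·t and substitute into x ≡ 1 (mod 9): 7·t ≡ 1 − 3 = -2 (mod 9).
    Reduce coefficients mod 9: 7·t ≡ 7 (mod 9).
    The inverse of 7 mod 9 is 4 (since 7·4 = 28 = 3·9 + 1), so t ≡ 4·7 = 28 ≡ 1 (mod 9).
    Then x = 3 + 7·1 = 10, valid modulo lcm(7, 9) = 63: x ≡ 10 (mod 63).
  Combine with x ≡ 1 (mod 11): since gcd(63, 11) = 1, we get a unique residue mod 693.
    Write x = 10 + 63·t and substitute into x ≡ 1 (mod 11): 63·t ≡ 1 − 10 = -9 (mod 11).
    Reduce coefficients mod 11: 8·t ≡ 2 (mod 11).
    The inverse of 8 mod 11 is 7 (since 8·7 = 56 = 5·11 + 1), so t ≡ 7·2 = 14 ≡ 3 (mod 11).
    Then x = 10 + 63·3 = 199, valid modulo lcm(63, 11) = 693: x ≡ 199 (mod 693).
Verify: 199 mod 7 = 3 ✓, 199 mod 9 = 1 ✓, 199 mod 11 = 1 ✓.

x ≡ 199 (mod 693).


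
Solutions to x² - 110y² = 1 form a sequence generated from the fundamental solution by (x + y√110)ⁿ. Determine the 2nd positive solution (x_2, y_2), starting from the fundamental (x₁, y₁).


Step 1: Find the fundamental solution (x₁, y₁) of x² - 110y² = 1.
  Expand √110 as a continued fraction. a₀ = ⌊√110⌋ = 10; iterate m_{k+1} = d_k·a_k − m_k, d_{k+1} = (110 − m_{k+1}²)/d_k, a_{k+1} = ⌊(a₀ + m_{k+1})/d_{k+1}⌋ (starting m₀ = 0, d₀ = 1), with convergents p_k = a_k·p_{k-1} + p_{k-2}, q_k = a_k·q_{k-1} + q_{k-2} (p₋₁ = 1, q₋₁ = 0):
  k = 0: a₀ = 10; p₀/q₀ = 10/1; p₀² − 110·q₀² = 100 − 110 = -10.
  k = 1: m = 10, d = 10, a = ⌊(10 + 10)/10⌋ = 2; p/q = (2·10 + 1)/(2·1 + 0) = 21/2; p² − 110·q² = 441 − 440 = 1.
  The first convergent with p² − 110·q² = 1 gives the fundamental solution (x₁, y₁) = (21, 2).
Step 2: Apply the recurrence (x_{n+1}, y_{n+1}) = (x₁x_n + 110y₁y_n, x₁y_n + y₁x_n) repeatedly.
  From (x_1, y_1) = (21, 2): x_2 = 21·21 + 110·2·2 = 881; y_2 = 21·2 + 2·21 = 84.
Step 3: Verify x_2² - 110·y_2² = 776161 - 776160 = 1 (should be 1). ✓

(x_1, y_1) = (21, 2); (x_2, y_2) = (881, 84).


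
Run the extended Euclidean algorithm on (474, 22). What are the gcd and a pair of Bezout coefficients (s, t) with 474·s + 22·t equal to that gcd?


Euclidean algorithm on (474, 22) — divide until remainder is 0:
  474 = 21 · 22 + 12
  22 = 1 · 12 + 10
  12 = 1 · 10 + 2
  10 = 5 · 2 + 0
gcd(474, 22) = 2.
Track Bezout coefficients alongside the remainders: start with r₀ = 474 = a·1 + b·0 (s = 1, t = 0) and r₁ = 22 = a·0 + b·1 (s = 0, t = 1); each new remainder r_{k+1} = r_{k-1} − q_k·r_k inherits s_{k+1} = s_{k-1} − q_k·s_k, t_{k+1} = t_{k-1} − q_k·t_k, so r_k = a·s_k + b·t_k at every step:
  q = 21: r = 12, s = 1 − 21·0 = 1, t = 0 − 21·1 = -21  (check: 474·1 + 22·(-21) = 12)
  q = 1: r = 10, s = 0 − 1·1 = -1, t = 1 − 1·(-21) = 22  (check: 474·(-1) + 22·22 = 10)
  q = 1: r = 2, s = 1 − 1·(-1) = 2, t = -21 − 1·22 = -43  (check: 474·2 + 22·(-43) = 2)
The row with r = 2 (the gcd) gives the Bezout coefficients s = 2, t = -43.
Result: 474 · (2) + 22 · (-43) = 2.

gcd(474, 22) = 2; s = 2, t = -43 (check: 474·2 + 22·(-43) = 2).


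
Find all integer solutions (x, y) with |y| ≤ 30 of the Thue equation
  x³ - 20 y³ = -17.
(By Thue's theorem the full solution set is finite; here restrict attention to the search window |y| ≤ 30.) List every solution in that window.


The equation is x³ - 20y³ = -17. For fixed y, x³ = 20·y³ − 17, so a solution requires the RHS to be a perfect cube.
Strategy: iterate y from -30 to 30, compute RHS = 20·y³ − 17, and check whether it is a (positive or negative) perfect cube.
Check small values of y:
  y = 0: RHS = -17 is not a perfect cube.
  y = 1: RHS = 3 is not a perfect cube.
  y = -1: RHS = -37 is not a perfect cube.
  y = 2: RHS = 143 is not a perfect cube.
  y = -2: RHS = -177 is not a perfect cube.
  y = 3: RHS = 523 is not a perfect cube.
  y = -3: RHS = -557 is not a perfect cube.
Continuing the search up to |y| = 30 finds no solutions either.
No (x, y) in the scanned range satisfies the equation.

No integer solutions with |y| ≤ 30.


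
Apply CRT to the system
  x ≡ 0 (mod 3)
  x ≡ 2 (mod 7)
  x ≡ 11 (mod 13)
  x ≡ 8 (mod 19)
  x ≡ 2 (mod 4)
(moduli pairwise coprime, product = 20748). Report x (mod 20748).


Product of moduli M = 3 · 7 · 13 · 19 · 4 = 20748.
Merge one congruence at a time:
  Start: x ≡ 0 (mod 3).
  Combine with x ≡ 2 (mod 7); new modulus lcm = 21.
    Write x = 0 + 3·t and substitute into x ≡ 2 (mod 7): 3·t ≡ 2 − 0 = 2 (mod 7).
    The inverse of 3 mod 7 is 5 (since 3·5 = 15 = 2·7 + 1), so t ≡ 5·2 = 10 ≡ 3 (mod 7).
    Then x = 0 + 3·3 = 9, valid modulo lcm(3, 7) = 21: x ≡ 9 (mod 21).
  Combine with x ≡ 11 (mod 13); new modulus lcm = 273.
    Write x = 9 + 21·t and substitute into x ≡ 11 (mod 13): 21·t ≡ 11 − 9 = 2 (mod 13).
    Reduce coefficients mod 13: 8·t ≡ 2 (mod 13).
    The inverse of 8 mod 13 is 5 (since 8·5 = 40 = 3·13 + 1), so t ≡ 5·2 = 10 ≡ 10 (mod 13).
    Then x = 9 + 21·10 = 219, valid modulo lcm(21, 13) = 273: x ≡ 219 (mod 273).
  Combine with x ≡ 8 (mod 19); new modulus lcm = 5187.
    Write x = 219 + 273·t and substitute into x ≡ 8 (mod 19): 273·t ≡ 8 − 219 = -211 (mod 19).
    Reduce coefficients mod 19: 7·t ≡ 17 (mod 19).
    The inverse of 7 mod 19 is 11 (since 7·11 = 77 = 4·19 + 1), so t ≡ 11·17 = 187 ≡ 16 (mod 19).
    Then x = 219 + 273·16 = 4587, valid modulo lcm(273, 19) = 5187: x ≡ 4587 (mod 5187).
  Combine with x ≡ 2 (mod 4); new modulus lcm = 20748.
    Write x = 4587 + 5187·t and substitute into x ≡ 2 (mod 4): 5187·t ≡ 2 − 4587 = -4585 (mod 4).
    Reduce coefficients mod 4: 3·t ≡ 3 (mod 4).
    The inverse of 3 mod 4 is 3 (since 3·3 = 9 = 2·4 + 1), so t ≡ 3·3 = 9 ≡ 1 (mod 4).
    Then x = 4587 + 5187·1 = 9774, valid modulo lcm(5187, 4) = 20748: x ≡ 9774 (mod 20748).
Verify against each original: 9774 mod 3 = 0, 9774 mod 7 = 2, 9774 mod 13 = 11, 9774 mod 19 = 8, 9774 mod 4 = 2.

x ≡ 9774 (mod 20748).


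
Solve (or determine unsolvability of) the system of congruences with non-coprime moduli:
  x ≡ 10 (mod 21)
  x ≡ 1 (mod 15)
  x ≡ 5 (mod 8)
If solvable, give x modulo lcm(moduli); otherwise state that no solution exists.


Moduli 21, 15, 8 are not pairwise coprime, so CRT works modulo lcm(m_i) when all pairwise compatibility conditions hold.
Pairwise compatibility: gcd(m_i, m_j) must divide a_i - a_j for every pair.
Merge one congruence at a time:
  Start: x ≡ 10 (mod 21).
  Combine with x ≡ 1 (mod 15): gcd(21, 15) = 3; 1 - 10 = -9, which IS divisible by 3, so compatible.
    Write x = 10 + 21·t and substitute into x ≡ 1 (mod 15): 21·t ≡ 1 − 10 = -9 (mod 15).
    Divide the congruence (and modulus) by g = 3: 7·t ≡ -3 (mod 5).
    Reduce coefficients mod 5: 2·t ≡ 2 (mod 5).
    The inverse of 2 mod 5 is 3 (since 2·3 = 6 = 1·5 + 1), so t ≡ 3·2 = 6 ≡ 1 (mod 5).
    Then x = 10 + 21·1 = 31, valid modulo lcm(21, 15) = 105: x ≡ 31 (mod 105).
  Combine with x ≡ 5 (mod 8): gcd(105, 8) = 1; 5 - 31 = -26, which IS divisible by 1, so compatible.
    Write x = 31 + 105·t and substitute into x ≡ 5 (mod 8): 105·t ≡ 5 − 31 = -26 (mod 8).
    Reduce coefficients mod 8: 1·t ≡ 6 (mod 8).
    So t ≡ 6 (mod 8).
    Then x = 31 + 105·6 = 661, valid modulo lcm(105, 8) = 840: x ≡ 661 (mod 840).
Verify: 661 mod 21 = 10, 661 mod 15 = 1, 661 mod 8 = 5.

x ≡ 661 (mod 840).


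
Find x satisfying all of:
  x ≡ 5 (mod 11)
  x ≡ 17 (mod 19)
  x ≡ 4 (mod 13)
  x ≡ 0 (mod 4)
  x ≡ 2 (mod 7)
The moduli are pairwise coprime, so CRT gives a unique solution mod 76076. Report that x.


Product of moduli M = 11 · 19 · 13 · 4 · 7 = 76076.
Merge one congruence at a time:
  Start: x ≡ 5 (mod 11).
  Combine with x ≡ 17 (mod 19); new modulus lcm = 209.
    Write x = 5 + 11·t and substitute into x ≡ 17 (mod 19): 11·t ≡ 17 − 5 = 12 (mod 19).
    The inverse of 11 mod 19 is 7 (since 11·7 = 77 = 4·19 + 1), so t ≡ 7·12 = 84 ≡ 8 (mod 19).
    Then x = 5 + 11·8 = 93, valid modulo lcm(11, 19) = 209: x ≡ 93 (mod 209).
  Combine with x ≡ 4 (mod 13); new modulus lcm = 2717.
    Write x = 93 + 209·t and substitute into x ≡ 4 (mod 13): 209·t ≡ 4 − 93 = -89 (mod 13).
    Reduce coefficients mod 13: 1·t ≡ 2 (mod 13).
    So t ≡ 2 (mod 13).
    Then x = 93 + 209·2 = 511, valid modulo lcm(209, 13) = 2717: x ≡ 511 (mod 2717).
  Combine with x ≡ 0 (mod 4); new modulus lcm = 10868.
    Write x = 511 + 2717·t and substitute into x ≡ 0 (mod 4): 2717·t ≡ 0 − 511 = -511 (mod 4).
    Reduce coefficients mod 4: 1·t ≡ 1 (mod 4).
    So t ≡ 1 (mod 4).
    Then x = 511 + 2717·1 = 3228, valid modulo lcm(2717, 4) = 10868: x ≡ 3228 (mod 10868).
  Combine with x ≡ 2 (mod 7); new modulus lcm = 76076.
    Write x = 3228 + 10868·t and substitute into x ≡ 2 (mod 7): 10868·t ≡ 2 − 3228 = -3226 (mod 7).
    Reduce coefficients mod 7: 4·t ≡ 1 (mod 7).
    The inverse of 4 mod 7 is 2 (since 4·2 = 8 = 1·7 + 1), so t ≡ 2·1 = 2 ≡ 2 (mod 7).
    Then x = 3228 + 10868·2 = 24964, valid modulo lcm(10868, 7) = 76076: x ≡ 24964 (mod 76076).
Verify against each original: 24964 mod 11 = 5, 24964 mod 19 = 17, 24964 mod 13 = 4, 24964 mod 4 = 0, 24964 mod 7 = 2.

x ≡ 24964 (mod 76076).
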